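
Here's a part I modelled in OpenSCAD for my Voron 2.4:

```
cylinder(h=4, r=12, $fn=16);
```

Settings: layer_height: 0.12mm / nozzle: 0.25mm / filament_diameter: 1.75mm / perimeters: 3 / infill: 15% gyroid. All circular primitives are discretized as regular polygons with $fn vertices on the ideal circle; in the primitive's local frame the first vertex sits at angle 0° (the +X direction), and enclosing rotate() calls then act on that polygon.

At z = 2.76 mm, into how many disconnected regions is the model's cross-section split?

At z = 2.76 mm: the r=12 cylinder contributes a regular 16-gon of circumradius 12. The result has 1 disconnected region.

1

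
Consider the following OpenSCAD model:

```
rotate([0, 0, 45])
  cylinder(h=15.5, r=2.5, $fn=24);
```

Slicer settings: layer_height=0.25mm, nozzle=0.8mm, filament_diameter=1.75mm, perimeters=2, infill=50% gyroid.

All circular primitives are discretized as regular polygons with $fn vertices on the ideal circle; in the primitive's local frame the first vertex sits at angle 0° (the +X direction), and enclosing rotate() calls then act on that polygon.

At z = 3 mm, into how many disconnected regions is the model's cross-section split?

At z = 3 mm: the r=2.5 cylinder contributes a regular 24-gon of circumradius 2.5; (whole slice rotated 45° about Z — lengths, areas and connectivity unchanged). The result has 1 disconnected region.

1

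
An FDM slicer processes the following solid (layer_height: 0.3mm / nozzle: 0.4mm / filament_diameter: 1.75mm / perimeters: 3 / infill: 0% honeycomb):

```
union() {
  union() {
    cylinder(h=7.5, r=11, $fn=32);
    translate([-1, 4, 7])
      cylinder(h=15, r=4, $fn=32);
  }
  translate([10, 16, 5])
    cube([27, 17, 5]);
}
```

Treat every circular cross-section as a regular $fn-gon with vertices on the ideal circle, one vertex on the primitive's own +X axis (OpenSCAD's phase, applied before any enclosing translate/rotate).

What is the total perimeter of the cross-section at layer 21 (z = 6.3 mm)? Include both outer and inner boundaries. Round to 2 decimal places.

157.00 mm

At z = 6.3 mm: the cylinder: section is a regular 32-gon, circumradius r=11 (perimeter = 2·32·11.000·sin(180°/32) = 69.00 mm); the cylinder at (-1, 4) is not intersected at this z (z outside [7, 22]); Merging all regions: only the r=11 cylinder is present, so the union is just that shape — boundary = 69.00 mm; the cube at (10, 16) (footprint 27×17) is included at this height (perimeter 88.00 mm); Merging all regions: the 2 present regions are separate (no shared area or edge), so areas and boundary lengths simply add and each stays a separate island — boundary = 157.00 mm. Overall, the cross-section has 2 separate islands. Total boundary length (outer) = 157.00 mm.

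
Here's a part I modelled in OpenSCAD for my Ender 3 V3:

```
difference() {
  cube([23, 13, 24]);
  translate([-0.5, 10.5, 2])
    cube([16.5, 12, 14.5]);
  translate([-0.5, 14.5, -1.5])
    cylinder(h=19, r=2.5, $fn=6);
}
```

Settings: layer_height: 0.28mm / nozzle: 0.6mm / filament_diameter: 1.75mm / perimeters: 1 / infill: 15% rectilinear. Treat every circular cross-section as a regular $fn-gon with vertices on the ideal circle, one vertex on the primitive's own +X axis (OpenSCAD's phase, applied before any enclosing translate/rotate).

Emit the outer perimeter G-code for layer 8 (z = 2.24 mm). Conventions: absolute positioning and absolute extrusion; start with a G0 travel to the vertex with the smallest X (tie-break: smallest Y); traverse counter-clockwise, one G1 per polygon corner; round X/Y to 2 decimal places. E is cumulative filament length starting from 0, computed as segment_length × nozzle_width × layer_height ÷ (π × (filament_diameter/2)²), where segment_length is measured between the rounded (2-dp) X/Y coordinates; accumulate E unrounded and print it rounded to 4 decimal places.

At z = 2.24 mm: the cube is present — its section is the full 23×13 rectangle; the cube at (-0.5, 10.5) (footprint 16.5×12) is included at this height; the r=2.5 cylinder at (-0.5, 14.5) contributes a regular 6-gon of circumradius 2.5; Subtracting the remaining from the first: starting from the 23×13 cube, the 16.5×12 cube at (-0.5, 10.5) partially overlaps it — only the 40.00 mm² overlap (of its 198.00 mm²) is removed, clipping the outline; the r=2.5 cylinder at (-0.5, 14.5) misses the remaining region (no effect) — 1 connected region. The outline is a single polygon with 6 vertices. Extrusion per mm of travel: 0.6 × 0.28 / (π × 0.875²) = 0.069846. Accumulating E over each segment gives final E = 5.0289.

G0 X0.00 Y0.00 Z2.24
G1 X23.00 Y0.00 E1.6065
G1 X23.00 Y13.00 E2.5145
G1 X16.00 Y13.00 E3.0034
G1 X16.00 Y10.50 E3.1780
G1 X0.00 Y10.50 E4.2955
G1 X0.00 Y0.00 E5.0289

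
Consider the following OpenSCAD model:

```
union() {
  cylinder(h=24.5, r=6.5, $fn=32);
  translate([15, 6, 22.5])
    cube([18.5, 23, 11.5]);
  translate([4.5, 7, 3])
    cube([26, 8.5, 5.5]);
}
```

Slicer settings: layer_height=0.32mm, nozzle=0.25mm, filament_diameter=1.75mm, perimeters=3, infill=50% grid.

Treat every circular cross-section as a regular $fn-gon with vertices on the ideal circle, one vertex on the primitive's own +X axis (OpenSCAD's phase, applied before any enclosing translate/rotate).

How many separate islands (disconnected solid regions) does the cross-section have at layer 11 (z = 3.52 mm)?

At z = 3.52 mm: the cylinder: section is a regular 32-gon, circumradius r=6.5; the cube at (15, 6) is absent (z outside [22.5, 34]); the cube at (4.5, 7) is present — its section is the full 26×8.5 rectangle; Taking the union: the 2 present regions are separate (no shared area or edge), so areas and boundary lengths simply add and each stays a separate island — 2 connected regions. Overall, the cross-section has 2 separate islands. Island count = 2.

2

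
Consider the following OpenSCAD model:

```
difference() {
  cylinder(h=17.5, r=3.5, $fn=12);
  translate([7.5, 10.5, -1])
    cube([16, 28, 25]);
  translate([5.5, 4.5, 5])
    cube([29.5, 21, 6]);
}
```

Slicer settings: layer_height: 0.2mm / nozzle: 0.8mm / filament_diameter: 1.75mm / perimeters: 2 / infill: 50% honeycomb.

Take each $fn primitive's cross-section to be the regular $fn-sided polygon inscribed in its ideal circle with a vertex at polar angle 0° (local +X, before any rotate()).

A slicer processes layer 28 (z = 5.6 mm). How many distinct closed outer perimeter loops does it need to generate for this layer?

At z = 5.6 mm: the cylinder: section is a regular 12-gon, circumradius r=3.5; the cube at (7.5, 10.5) (footprint 16×28) is included at this height; the 29.5×21 cube at (5.5, 4.5) contributes its full rectangle; Subtracting the remaining from the first: starting from the r=3.5 cylinder, the 16×28 cube at (7.5, 10.5) misses the remaining region (no effect); the 29.5×21 cube at (5.5, 4.5) misses the remaining region (no effect) — 1 connected region. The result has 1 disconnected region.

1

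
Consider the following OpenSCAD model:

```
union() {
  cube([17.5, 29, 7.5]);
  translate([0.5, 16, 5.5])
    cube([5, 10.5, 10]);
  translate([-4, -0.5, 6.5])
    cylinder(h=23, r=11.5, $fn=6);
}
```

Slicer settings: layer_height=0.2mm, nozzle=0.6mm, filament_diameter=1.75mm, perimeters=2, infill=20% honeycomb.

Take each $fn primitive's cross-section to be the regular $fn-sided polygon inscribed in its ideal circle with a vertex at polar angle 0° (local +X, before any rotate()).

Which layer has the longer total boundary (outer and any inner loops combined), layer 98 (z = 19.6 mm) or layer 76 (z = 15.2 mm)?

layer 76 (z = 15.2 mm)

Layer 98 (z = 19.6): the cube does not reach this height (z outside [0, 7.5]); the cube at (0.5, 16) is not intersected at this z (z outside [5.5, 15.5]); the r=11.5 cylinder at (-4, -0.5) gives a regular 6-gon of circumradius 11.5 (constant along its height) (perimeter = 2·6·11.500·sin(180°/6) = 69.00 mm); Merging all regions: only the r=11.5 cylinder at (-4, -0.5) is present, so the union is just that shape — boundary = 69.00 mm. So its perimeter = 69.00 mm. Layer 76 (z = 15.2): the cube is absent (z outside [0, 7.5]); the cube at (0.5, 16) (footprint 5×10.5) is included at this height (perimeter 31.00 mm); the r=11.5 cylinder at (-4, -0.5) contributes a regular 6-gon of circumradius 11.5 (perimeter = 2·6·11.500·sin(180°/6) = 69.00 mm); Combining (union): the 2 present regions are separate (no shared area or edge), so areas and boundary lengths simply add and each stays a separate island — boundary = 100.00 mm. So its perimeter = 100.00 mm. Layer 76 is larger (100.00 vs 69.00 mm).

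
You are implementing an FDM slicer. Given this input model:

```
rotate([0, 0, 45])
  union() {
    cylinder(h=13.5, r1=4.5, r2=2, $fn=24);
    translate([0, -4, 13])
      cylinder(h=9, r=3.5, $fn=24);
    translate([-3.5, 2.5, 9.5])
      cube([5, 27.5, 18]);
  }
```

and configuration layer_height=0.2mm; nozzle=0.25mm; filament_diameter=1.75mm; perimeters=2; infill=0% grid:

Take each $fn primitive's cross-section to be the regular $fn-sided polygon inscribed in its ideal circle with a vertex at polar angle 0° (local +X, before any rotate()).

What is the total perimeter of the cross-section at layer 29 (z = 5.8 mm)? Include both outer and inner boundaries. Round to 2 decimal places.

21.46 mm

At z = 5.8 mm: the cone: at t=0.430 of its height the radius interpolates to r₁+(r₂−r₁)t = 3.426, giving a regular 24-gon of that circumradius (perimeter = 2·24·3.426·sin(180°/24) = 21.46 mm); the cylinder at (0, -4) is absent (z outside [13, 22]); the cube at (-3.5, 2.5) is absent (z outside [9.5, 27.5]); Taking the union: only the cone is present, so the union is just that shape — boundary = 21.46 mm; (whole slice rotated 45° about Z — lengths, areas and connectivity unchanged). Overall, the cross-section is a single solid region. Total boundary length (outer) = 21.46 mm.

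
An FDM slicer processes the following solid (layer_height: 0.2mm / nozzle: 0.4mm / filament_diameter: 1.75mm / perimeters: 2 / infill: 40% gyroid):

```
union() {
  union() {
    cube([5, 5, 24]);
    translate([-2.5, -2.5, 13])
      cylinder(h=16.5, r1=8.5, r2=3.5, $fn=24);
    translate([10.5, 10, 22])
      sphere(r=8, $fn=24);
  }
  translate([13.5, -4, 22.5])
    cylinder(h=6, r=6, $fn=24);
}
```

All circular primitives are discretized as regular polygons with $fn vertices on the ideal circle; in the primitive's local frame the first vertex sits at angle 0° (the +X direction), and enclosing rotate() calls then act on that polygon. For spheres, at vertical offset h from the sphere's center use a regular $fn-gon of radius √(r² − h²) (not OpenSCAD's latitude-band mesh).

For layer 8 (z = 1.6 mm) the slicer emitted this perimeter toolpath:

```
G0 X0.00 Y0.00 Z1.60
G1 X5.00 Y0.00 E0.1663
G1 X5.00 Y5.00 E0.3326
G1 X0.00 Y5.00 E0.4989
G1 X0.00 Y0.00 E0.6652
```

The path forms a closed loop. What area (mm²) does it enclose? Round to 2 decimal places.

Apply the shoelace formula to the sequence of (X, Y) vertices; enclosed area = 25.00 mm².

25.00 mm²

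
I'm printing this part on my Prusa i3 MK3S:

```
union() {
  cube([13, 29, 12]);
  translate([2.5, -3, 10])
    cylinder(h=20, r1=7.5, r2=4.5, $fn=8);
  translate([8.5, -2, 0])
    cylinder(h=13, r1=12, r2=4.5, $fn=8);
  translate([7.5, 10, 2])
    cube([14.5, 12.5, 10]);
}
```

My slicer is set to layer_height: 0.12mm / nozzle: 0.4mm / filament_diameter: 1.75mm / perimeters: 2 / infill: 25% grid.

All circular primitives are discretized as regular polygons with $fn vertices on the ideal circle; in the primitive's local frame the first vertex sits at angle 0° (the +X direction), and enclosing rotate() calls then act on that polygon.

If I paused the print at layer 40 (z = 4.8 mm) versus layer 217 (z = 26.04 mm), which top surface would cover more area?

Layer 40 (z = 4.8): the 13×29 cube contributes its full rectangle (area 377.00 mm²); the cone at (2.5, -3) is absent (z outside [10, 30]); the cone at (8.5, -2) (r1=12→r2=4.5) has section circumradius 9.231 here — a regular 8-gon (area = (8/2)·9.231²·sin(360°/8) = 241.00 mm²); the cube at (7.5, 10) (footprint 14.5×12.5) is included at this height (area 181.25 mm²); Merging all regions: the regions partially overlap — summed areas 799.25 mm² minus the doubly-counted overlap 139.71 mm² gives 659.54 mm² — area = 659.54 mm². So its area = 659.54 mm². Layer 217 (z = 26.04): the cube is not intersected at this z (z outside [0, 12]); the cone at (2.5, -3) (r1=7.5→r2=4.5) has section circumradius 5.094 here — a regular 8-gon (area = (8/2)·5.094²·sin(360°/8) = 73.39 mm²); the cone at (8.5, -2) is absent (z outside [0, 13]); the cube at (7.5, 10) is not intersected at this z (z outside [2, 12]); Taking the union: only the cone at (2.5, -3) is present, so the union is just that shape — area = 73.39 mm². So its area = 73.39 mm². Layer 40 is larger (659.54 vs 73.39 mm²).

layer 40 (z = 4.8 mm)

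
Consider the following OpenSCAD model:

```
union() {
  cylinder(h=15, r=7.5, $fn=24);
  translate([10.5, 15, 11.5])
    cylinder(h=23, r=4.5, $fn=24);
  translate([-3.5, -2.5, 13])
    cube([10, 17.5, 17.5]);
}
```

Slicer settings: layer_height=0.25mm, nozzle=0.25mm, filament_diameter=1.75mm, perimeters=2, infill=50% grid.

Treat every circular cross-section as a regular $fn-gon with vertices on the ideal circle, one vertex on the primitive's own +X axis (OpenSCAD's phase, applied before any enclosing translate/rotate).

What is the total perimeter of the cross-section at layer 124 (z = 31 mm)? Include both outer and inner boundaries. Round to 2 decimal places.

28.19 mm

At z = 31 mm: the cylinder does not reach this height (z outside [0, 15]); the r=4.5 cylinder at (10.5, 15) gives a regular 24-gon of circumradius 4.5 (constant along its height) (perimeter = 2·24·4.500·sin(180°/24) = 28.19 mm); the cube at (-3.5, -2.5) is absent (z outside [13, 30.5]); Taking the union: only the r=4.5 cylinder at (10.5, 15) is present, so the union is just that shape — boundary = 28.19 mm. Overall, the cross-section is a single solid region. Total boundary length (outer) = 28.19 mm.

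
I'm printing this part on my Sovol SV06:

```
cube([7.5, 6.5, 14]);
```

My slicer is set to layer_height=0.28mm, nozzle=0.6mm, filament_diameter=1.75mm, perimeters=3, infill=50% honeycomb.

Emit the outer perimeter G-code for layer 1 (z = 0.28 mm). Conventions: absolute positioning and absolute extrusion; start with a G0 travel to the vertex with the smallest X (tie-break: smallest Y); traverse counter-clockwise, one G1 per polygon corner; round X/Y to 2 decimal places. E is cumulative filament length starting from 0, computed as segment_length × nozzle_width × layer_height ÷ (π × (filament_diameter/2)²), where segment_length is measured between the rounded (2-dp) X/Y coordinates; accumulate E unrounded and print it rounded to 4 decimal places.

At z = 0.28 mm: the cube (footprint 7.5×6.5) is included at this height. The outline is a single polygon with 4 vertices. Extrusion per mm of travel: 0.6 × 0.28 / (π × 0.875²) = 0.069846. Accumulating E over each segment gives final E = 1.9557.

G0 X0.00 Y0.00 Z0.28
G1 X7.50 Y0.00 E0.5238
G1 X7.50 Y6.50 E0.9778
G1 X0.00 Y6.50 E1.5017
G1 X0.00 Y0.00 E1.9557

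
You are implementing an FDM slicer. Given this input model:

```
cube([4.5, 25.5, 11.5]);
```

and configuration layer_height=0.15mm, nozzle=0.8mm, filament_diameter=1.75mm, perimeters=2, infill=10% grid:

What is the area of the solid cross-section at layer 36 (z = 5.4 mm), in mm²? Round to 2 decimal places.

114.75 mm²

At z = 5.4 mm: the 4.5×25.5 cube contributes its full rectangle (area 114.75 mm²). Overall, the cross-section is a single solid region. Net area = 114.75 mm².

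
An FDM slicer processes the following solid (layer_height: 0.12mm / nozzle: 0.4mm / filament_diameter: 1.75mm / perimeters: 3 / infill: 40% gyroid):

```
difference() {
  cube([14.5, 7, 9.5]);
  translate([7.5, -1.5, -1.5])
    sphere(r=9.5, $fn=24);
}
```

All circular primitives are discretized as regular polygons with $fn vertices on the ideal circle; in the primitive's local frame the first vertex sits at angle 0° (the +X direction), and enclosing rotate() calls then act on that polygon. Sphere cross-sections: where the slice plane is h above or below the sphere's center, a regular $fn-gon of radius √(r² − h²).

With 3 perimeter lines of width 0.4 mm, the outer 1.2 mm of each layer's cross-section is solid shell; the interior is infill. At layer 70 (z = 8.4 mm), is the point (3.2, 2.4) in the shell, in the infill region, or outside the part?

infill

At z = 8.4 mm: the cube (footprint 14.5×7) is included at this height; the sphere at (7.5, -1.5) is absent (|z−center|=9.900 > r=9.5); Taking the first minus the rest: none of the subtracted shapes is present at this height, so the 14.5×7 cube is unchanged — 1 connected region. Overall, the cross-section is a single solid region. The nearest boundary edge runs (0.00, 0.00)→(14.50, 0.00); distance from the point to it = 2.40 mm. The point is inside the cross-section and 2.40 mm from the nearest boundary — more than the 1.2 mm shell width (3 × 0.4), so it's in the infill interior.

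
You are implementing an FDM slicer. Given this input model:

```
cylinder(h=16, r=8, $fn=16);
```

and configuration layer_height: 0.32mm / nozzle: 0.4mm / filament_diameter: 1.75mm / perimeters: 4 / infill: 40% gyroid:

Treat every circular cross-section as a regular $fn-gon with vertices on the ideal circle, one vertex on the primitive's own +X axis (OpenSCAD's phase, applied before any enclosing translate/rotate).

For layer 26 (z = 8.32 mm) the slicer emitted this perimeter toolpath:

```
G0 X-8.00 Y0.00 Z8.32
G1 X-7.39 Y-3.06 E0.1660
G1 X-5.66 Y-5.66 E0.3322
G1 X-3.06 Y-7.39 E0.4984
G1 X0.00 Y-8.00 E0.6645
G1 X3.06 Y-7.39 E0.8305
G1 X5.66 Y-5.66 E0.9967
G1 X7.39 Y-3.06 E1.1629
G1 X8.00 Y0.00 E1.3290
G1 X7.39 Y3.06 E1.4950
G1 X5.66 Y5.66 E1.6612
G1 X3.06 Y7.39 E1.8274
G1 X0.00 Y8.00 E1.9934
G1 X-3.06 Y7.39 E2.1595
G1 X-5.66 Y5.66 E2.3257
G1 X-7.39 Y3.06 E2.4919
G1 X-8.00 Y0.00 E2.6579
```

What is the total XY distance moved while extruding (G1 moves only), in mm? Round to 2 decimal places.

49.95 mm

Sum the Euclidean lengths of each G1 segment: total = 49.95 mm.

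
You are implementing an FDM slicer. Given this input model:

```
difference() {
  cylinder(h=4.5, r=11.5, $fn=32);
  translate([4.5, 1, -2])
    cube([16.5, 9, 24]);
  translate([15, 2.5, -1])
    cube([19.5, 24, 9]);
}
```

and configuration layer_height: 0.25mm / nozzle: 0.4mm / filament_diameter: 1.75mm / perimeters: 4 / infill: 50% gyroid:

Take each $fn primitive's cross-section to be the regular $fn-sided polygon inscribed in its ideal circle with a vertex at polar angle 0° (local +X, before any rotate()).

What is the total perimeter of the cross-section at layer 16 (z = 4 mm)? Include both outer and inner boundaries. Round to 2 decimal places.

At z = 4 mm: the cylinder: section is a regular 32-gon, circumradius r=11.5 (perimeter = 2·32·11.500·sin(180°/32) = 72.14 mm); the cube at (4.5, 1) is present — its section is the full 16.5×9 rectangle (perimeter 51.00 mm); the 19.5×24 cube at (15, 2.5) contributes its full rectangle (perimeter 87.00 mm); Taking the first minus the rest: starting from the r=11.5 cylinder, the 16.5×9 cube at (4.5, 1) partially overlaps it — only the 45.72 mm² overlap (of its 148.50 mm²) is removed, clipping the outline; the 19.5×24 cube at (15, 2.5) misses the remaining region (no effect) — boundary = 77.92 mm. Overall, the cross-section is a single solid region. Total boundary length (outer) = 77.92 mm.

77.92 mm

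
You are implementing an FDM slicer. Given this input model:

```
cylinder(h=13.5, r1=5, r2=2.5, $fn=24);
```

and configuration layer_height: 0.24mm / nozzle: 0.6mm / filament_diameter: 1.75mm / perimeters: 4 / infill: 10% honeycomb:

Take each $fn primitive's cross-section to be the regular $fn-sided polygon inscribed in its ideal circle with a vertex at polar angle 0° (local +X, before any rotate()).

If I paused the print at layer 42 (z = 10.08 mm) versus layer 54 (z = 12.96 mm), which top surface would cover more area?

layer 42 (z = 10.08 mm)

Layer 42 (z = 10.08): the cone contributes a regular 24-gon of circumradius 3.133 (interpolated between r1=5 and r2=2.5 at t=0.747) (area = (24/2)·3.133²·sin(360°/24) = 30.49 mm²). So its area = 30.49 mm². Layer 54 (z = 12.96): the cone (r1=5→r2=2.5) has section circumradius 2.600 here — a regular 24-gon (area = (24/2)·2.600²·sin(360°/24) = 21.00 mm²). So its area = 21.00 mm². Layer 42 is larger (30.49 vs 21.00 mm²).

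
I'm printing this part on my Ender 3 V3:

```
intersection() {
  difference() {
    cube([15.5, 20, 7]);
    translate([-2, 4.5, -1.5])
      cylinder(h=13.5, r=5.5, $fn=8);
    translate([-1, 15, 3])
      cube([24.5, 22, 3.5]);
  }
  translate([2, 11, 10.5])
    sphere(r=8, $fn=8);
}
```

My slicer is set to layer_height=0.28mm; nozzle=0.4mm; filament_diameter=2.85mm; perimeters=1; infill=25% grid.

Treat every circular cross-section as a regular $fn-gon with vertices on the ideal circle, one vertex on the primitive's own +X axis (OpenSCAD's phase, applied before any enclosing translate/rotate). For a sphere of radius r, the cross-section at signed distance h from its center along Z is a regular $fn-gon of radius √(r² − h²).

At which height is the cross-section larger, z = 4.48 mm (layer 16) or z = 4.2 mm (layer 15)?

Layer 16 (z = 4.48): the 15.5×20 cube contributes its full rectangle (area 310.00 mm²); the cylinder at (-2, 4.5): section is a regular 8-gon, circumradius r=5.5 (area = (8/2)·5.500²·sin(360°/8) = 85.56 mm²); the 24.5×22 cube at (-1, 15) contributes its full rectangle (area 539.00 mm²); After the difference (first − rest): starting from the 15.5×20 cube (310.00 mm²), the r=5.5 cylinder at (-2, 4.5) partially overlaps it — only the 22.40 mm² overlap (of its 85.56 mm²) is removed, clipping the outline; the 24.5×22 cube at (-1, 15) partially overlaps it — only the 77.50 mm² overlap (of its 539.00 mm²) is removed, clipping the outline — area = 210.10 mm²; the r=8 sphere at (2, 11) slices to a regular 8-gon of circumradius 5.269 (√(r²−h²) with h=6.02 from center) (area = (8/2)·5.269²·sin(360°/8) = 78.52 mm²); After intersecting: the r=8 sphere at (2, 11) partially overlaps that combined region; clipping to the common part keeps 48.80 mm² — area = 48.80 mm². So its area = 48.80 mm². Layer 15 (z = 4.2): the cube (footprint 15.5×20) is included at this height (area 310.00 mm²); the cylinder at (-2, 4.5): section is a regular 8-gon, circumradius r=5.5 (area = (8/2)·5.500²·sin(360°/8) = 85.56 mm²); the cube at (-1, 15) (footprint 24.5×22) is included at this height (area 539.00 mm²); Subtracting the remaining from the first: starting from the 15.5×20 cube (310.00 mm²), the r=5.5 cylinder at (-2, 4.5) partially overlaps it — only the 22.40 mm² overlap (of its 85.56 mm²) is removed, clipping the outline; the 24.5×22 cube at (-1, 15) partially overlaps it — only the 77.50 mm² overlap (of its 539.00 mm²) is removed, clipping the outline — area = 210.10 mm²; the r=8 sphere at (2, 11) contributes a regular 8-gon of circumradius √(8²−6.3²) = 4.931 (area = (8/2)·4.931²·sin(360°/8) = 68.76 mm²); After intersecting: the r=8 sphere at (2, 11) partially overlaps that combined region; clipping to the common part keeps 45.09 mm² — area = 45.09 mm². So its area = 45.09 mm². Layer 16 is larger (48.80 vs 45.09 mm²).

layer 16 (z = 4.48 mm)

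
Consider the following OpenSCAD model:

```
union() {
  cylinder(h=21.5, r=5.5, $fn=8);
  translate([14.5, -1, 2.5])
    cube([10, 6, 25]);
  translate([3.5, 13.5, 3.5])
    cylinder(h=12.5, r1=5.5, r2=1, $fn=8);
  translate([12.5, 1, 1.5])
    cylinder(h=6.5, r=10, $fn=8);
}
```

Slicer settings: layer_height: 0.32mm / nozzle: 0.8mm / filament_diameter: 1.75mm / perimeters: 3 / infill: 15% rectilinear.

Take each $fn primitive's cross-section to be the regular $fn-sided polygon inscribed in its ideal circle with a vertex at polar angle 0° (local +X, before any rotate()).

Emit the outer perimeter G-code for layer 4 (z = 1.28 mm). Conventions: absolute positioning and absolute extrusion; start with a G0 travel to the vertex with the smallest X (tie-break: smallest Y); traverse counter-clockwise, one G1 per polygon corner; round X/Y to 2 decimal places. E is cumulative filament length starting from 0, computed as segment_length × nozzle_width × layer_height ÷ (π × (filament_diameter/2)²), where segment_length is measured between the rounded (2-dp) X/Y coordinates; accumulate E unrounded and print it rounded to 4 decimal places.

At z = 1.28 mm: the cylinder: section is a regular 8-gon, circumradius r=5.5; the cube at (14.5, -1) is absent (z outside [2.5, 27.5]); the cone at (3.5, 13.5) does not reach this height (z outside [3.5, 16]); the cylinder at (12.5, 1) does not reach this height (z outside [1.5, 8]); Merging all regions: only the r=5.5 cylinder is present, so the union is just that shape — 1 connected region. The outline is a single polygon with 8 vertices. Extrusion per mm of travel: 0.8 × 0.32 / (π × 0.875²) = 0.106432. Accumulating E over each segment gives final E = 3.5847.

G0 X-5.50 Y0.00 Z1.28
G1 X-3.89 Y-3.89 E0.4481
G1 X0.00 Y-5.50 E0.8962
G1 X3.89 Y-3.89 E1.3442
G1 X5.50 Y0.00 E1.7923
G1 X3.89 Y3.89 E2.2404
G1 X0.00 Y5.50 E2.6885
G1 X-3.89 Y3.89 E3.1366
G1 X-5.50 Y0.00 E3.5847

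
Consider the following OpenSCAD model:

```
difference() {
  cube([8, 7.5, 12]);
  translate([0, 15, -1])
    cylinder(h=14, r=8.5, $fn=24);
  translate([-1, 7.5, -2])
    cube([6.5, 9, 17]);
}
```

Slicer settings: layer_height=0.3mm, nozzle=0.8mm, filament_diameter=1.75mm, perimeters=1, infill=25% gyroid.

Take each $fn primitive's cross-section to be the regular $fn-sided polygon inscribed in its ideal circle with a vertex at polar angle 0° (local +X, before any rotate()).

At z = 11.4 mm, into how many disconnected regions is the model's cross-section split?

At z = 11.4 mm: the cube is present — its section is the full 8×7.5 rectangle; the r=8.5 cylinder at (0, 15) contributes a regular 24-gon of circumradius 8.5; the 6.5×9 cube at (-1, 7.5) contributes its full rectangle; Subtracting the remaining from the first: starting from the 8×7.5 cube, the r=8.5 cylinder at (0, 15) partially overlaps it — only the 2.49 mm² overlap (of its 224.40 mm²) is removed, clipping the outline; the 6.5×9 cube at (-1, 7.5) misses the remaining region (no effect) — 1 connected region. The result has 1 disconnected region.

1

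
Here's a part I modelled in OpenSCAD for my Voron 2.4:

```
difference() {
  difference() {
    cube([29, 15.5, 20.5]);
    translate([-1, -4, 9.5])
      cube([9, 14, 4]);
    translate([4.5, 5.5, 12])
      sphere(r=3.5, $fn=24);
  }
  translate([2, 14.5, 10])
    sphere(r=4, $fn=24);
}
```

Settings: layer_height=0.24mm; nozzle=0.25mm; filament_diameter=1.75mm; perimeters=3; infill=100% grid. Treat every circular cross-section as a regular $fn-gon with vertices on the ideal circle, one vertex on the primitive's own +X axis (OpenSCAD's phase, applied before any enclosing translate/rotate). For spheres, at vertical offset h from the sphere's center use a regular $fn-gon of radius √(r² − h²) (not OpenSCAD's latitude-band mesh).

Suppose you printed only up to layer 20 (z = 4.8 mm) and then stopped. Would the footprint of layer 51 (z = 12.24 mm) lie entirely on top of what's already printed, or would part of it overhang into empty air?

entirely on top

Compare the two slices. At z = 4.8: the cube is present — its section is the full 29×15.5 rectangle (area 449.50 mm²); the cube at (-1, -4) does not reach this height (z outside [9.5, 13.5]); the sphere at (4.5, 5.5) does not reach this height (|z−center|=7.200 > r=3.5); Subtracting the remaining from the first: none of the subtracted shapes is present at this height, so the 29×15.5 cube is unchanged — area = 449.50 mm²; the sphere at (2, 14.5) does not reach this height (|z−center|=5.200 > r=4); Taking the first minus the rest: none of the subtracted shapes is present at this height, so that combined region is unchanged — area = 449.50 mm². At z = 12.24: the cube (footprint 29×15.5) is included at this height (area 449.50 mm²); the 9×14 cube at (-1, -4) contributes its full rectangle (area 126.00 mm²); the r=3.5 sphere at (4.5, 5.5) contributes a regular 24-gon of circumradius √(3.5²−0.24²) = 3.492 (area = (24/2)·3.492²·sin(360°/24) = 37.87 mm²); After the difference (first − rest): starting from the 29×15.5 cube (449.50 mm²), the 9×14 cube at (-1, -4) partially overlaps it — only the 80.00 mm² overlap (of its 126.00 mm²) is removed, clipping the outline; the r=3.5 sphere at (4.5, 5.5) misses the remaining region (no effect) — area = 369.50 mm²; the sphere at (2, 14.5): section is a regular 24-gon, circumradius = √(r²−h²) = √(4²−2.24²) = 3.314 (area = (24/2)·3.314²·sin(360°/24) = 34.11 mm²); After the difference (first − rest): starting from that combined region (369.50 mm²), the r=4 sphere at (2, 14.5) partially overlaps it — only the 19.93 mm² overlap (of its 34.11 mm²) is removed, clipping the outline — area = 349.57 mm². Checking containment: the cross-section at z = 12.24 is a subset of the cross-section at z = 4.8.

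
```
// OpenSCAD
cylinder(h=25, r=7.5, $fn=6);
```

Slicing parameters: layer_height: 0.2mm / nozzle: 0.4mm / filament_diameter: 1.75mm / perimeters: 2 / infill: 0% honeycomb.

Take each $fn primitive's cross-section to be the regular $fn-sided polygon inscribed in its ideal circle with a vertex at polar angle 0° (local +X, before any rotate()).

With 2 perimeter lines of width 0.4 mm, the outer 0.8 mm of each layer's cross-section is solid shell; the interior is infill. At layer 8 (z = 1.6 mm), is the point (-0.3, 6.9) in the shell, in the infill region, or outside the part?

outside

At z = 1.6 mm: the r=7.5 cylinder gives a regular 6-gon of circumradius 7.5 (constant along its height). Overall, the cross-section is a single solid region. The nearest boundary edge runs (3.75, 6.50)→(-3.75, 6.50); distance from the point to it = 0.40 mm. The point is not inside any of the regions above, so it lies outside the cross-section (0.40 mm from the nearest boundary).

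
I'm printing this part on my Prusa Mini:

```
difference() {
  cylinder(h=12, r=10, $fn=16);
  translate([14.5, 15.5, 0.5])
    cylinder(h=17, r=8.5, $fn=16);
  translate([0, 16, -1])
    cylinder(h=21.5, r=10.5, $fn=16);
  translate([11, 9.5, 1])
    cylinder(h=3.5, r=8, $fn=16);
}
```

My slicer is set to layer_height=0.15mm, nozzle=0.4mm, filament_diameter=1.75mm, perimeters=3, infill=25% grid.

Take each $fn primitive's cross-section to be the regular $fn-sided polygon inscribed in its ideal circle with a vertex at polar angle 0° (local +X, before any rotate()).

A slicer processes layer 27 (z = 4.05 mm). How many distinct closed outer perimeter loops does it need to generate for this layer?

1

At z = 4.05 mm: the cylinder: section is a regular 16-gon, circumradius r=10; the r=8.5 cylinder at (14.5, 15.5) contributes a regular 16-gon of circumradius 8.5; the r=10.5 cylinder at (0, 16) gives a regular 16-gon of circumradius 10.5 (constant along its height); the r=8 cylinder at (11, 9.5) contributes a regular 16-gon of circumradius 8; After the difference (first − rest): starting from the r=10 cylinder, the r=8.5 cylinder at (14.5, 15.5) misses the remaining region (no effect); the r=10.5 cylinder at (0, 16) partially overlaps it — only the 35.64 mm² overlap (of its 337.53 mm²) is removed, clipping the outline; the r=8 cylinder at (11, 9.5) partially overlaps it — only the 17.32 mm² overlap (of its 195.93 mm²) is removed, clipping the outline — 1 connected region. The result has 1 disconnected region.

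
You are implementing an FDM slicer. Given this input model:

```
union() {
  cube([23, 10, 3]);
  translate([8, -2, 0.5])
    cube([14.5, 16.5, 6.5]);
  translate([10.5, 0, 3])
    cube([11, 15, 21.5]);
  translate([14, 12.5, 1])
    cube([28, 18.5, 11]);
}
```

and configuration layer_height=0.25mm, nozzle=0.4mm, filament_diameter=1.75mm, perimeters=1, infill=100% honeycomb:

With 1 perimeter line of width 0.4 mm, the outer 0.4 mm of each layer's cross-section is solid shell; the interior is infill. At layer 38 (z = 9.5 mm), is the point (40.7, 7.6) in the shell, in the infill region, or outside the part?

At z = 9.5 mm: the cube does not reach this height (z outside [0, 3]); the cube at (8, -2) does not reach this height (z outside [0.5, 7]); the 11×15 cube at (10.5, 0) contributes its full rectangle; the cube at (14, 12.5) (footprint 28×18.5) is included at this height; Merging all regions: the regions partially overlap (shared area 18.75 mm²), so overlapping operands fuse into one piece — 1 connected region. Overall, the cross-section is a single solid region. The nearest boundary edge runs (42.00, 12.50)→(21.50, 12.50); distance from the point to it = 4.90 mm. The point is not inside any of the regions above, so it lies outside the cross-section (4.90 mm from the nearest boundary).

outside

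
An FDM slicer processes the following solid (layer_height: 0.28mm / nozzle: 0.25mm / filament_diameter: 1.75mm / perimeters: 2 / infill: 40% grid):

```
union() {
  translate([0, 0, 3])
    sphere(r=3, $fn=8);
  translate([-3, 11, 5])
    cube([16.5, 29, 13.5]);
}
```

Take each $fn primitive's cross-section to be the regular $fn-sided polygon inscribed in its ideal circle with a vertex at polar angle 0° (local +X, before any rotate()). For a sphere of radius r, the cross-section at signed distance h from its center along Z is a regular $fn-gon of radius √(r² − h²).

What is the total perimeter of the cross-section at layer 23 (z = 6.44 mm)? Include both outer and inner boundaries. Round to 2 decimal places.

At z = 6.44 mm: the sphere is not intersected at this z (|z−center|=3.440 > r=3); the cube at (-3, 11) is present — its section is the full 16.5×29 rectangle (perimeter 91.00 mm); Merging all regions: only the 16.5×29 cube at (-3, 11) is present, so the union is just that shape — boundary = 91.00 mm. Overall, the cross-section is a single solid region. Total boundary length (outer) = 91.00 mm.

91.00 mm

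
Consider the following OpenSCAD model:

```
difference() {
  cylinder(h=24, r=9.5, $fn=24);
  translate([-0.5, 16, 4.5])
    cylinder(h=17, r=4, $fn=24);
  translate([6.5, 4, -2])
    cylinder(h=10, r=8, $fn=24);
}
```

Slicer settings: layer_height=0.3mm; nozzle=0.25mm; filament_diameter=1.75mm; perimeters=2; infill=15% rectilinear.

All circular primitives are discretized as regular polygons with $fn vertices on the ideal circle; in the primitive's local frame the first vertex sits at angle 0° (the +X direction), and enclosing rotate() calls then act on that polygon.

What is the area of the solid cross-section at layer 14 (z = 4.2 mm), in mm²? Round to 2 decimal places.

At z = 4.2 mm: the r=9.5 cylinder gives a regular 24-gon of circumradius 9.5 (constant along its height) (area = (24/2)·9.500²·sin(360°/24) = 280.30 mm²); the cylinder at (-0.5, 16) does not reach this height (z outside [4.5, 21.5]); the cylinder at (6.5, 4): section is a regular 24-gon, circumradius r=8 (area = (24/2)·8.000²·sin(360°/24) = 198.77 mm²); After the difference (first − rest): starting from the r=9.5 cylinder (280.30 mm²), the r=8 cylinder at (6.5, 4) partially overlaps it — only the 108.32 mm² overlap (of its 198.77 mm²) is removed, clipping the outline — area = 171.98 mm². Overall, the cross-section is a single solid region. Net area = 171.98 mm².

171.98 mm²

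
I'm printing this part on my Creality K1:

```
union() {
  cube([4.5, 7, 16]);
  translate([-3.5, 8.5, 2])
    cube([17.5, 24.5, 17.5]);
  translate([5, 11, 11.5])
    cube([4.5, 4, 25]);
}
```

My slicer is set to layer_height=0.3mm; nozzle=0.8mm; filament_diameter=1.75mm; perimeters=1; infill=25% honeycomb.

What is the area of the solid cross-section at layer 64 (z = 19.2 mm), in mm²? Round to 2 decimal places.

At z = 19.2 mm: the cube is not intersected at this z (z outside [0, 16]); the cube at (-3.5, 8.5) is present — its section is the full 17.5×24.5 rectangle (area 428.75 mm²); the cube at (5, 11) (footprint 4.5×4) is included at this height (area 18.00 mm²); Combining (union): the 4.5×4 cube at (5, 11) lies entirely inside the 17.5×24.5 cube at (-3.5, 8.5), so the union is just the 17.5×24.5 cube at (-3.5, 8.5) — area = 428.75 mm². Overall, the cross-section is a single solid region. Net area = 428.75 mm².

428.75 mm²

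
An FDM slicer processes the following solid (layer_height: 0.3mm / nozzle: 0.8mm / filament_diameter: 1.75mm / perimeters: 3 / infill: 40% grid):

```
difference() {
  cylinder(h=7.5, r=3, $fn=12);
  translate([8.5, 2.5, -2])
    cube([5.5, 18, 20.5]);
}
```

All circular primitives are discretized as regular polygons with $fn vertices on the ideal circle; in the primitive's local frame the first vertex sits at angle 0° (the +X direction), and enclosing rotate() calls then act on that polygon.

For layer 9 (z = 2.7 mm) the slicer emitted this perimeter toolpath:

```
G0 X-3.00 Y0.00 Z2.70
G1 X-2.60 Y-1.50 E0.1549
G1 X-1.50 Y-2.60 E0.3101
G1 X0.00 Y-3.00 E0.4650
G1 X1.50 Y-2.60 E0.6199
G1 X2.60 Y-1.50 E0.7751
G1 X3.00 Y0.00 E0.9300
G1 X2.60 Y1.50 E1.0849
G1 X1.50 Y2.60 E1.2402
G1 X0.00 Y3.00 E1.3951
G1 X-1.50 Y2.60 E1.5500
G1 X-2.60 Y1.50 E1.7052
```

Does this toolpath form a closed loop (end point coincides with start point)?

no

Start point (G0): (-3.00, 0.00). End point (last G1): the path does not return to the start — open.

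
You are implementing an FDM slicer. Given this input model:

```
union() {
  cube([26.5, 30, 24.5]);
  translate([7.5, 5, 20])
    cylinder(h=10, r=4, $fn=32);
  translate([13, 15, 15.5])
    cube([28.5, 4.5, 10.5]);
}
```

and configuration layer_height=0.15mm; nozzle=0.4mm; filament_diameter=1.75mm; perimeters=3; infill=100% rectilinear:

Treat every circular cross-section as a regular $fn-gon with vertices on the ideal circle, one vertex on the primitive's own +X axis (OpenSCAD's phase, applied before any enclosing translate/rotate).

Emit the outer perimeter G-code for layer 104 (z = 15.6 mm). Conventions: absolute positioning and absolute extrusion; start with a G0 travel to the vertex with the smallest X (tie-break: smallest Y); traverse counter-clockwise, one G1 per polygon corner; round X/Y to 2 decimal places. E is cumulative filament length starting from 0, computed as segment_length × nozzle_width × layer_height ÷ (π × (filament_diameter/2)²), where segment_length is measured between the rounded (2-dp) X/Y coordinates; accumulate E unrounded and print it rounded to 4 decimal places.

G0 X0.00 Y0.00 Z15.60
G1 X26.50 Y0.00 E0.6610
G1 X26.50 Y15.00 E1.0352
G1 X41.50 Y15.00 E1.4094
G1 X41.50 Y19.50 E1.5217
G1 X26.50 Y19.50 E1.8958
G1 X26.50 Y30.00 E2.1578
G1 X0.00 Y30.00 E2.8188
G1 X0.00 Y0.00 E3.5671

At z = 15.6 mm: the cube is present — its section is the full 26.5×30 rectangle; the cylinder at (7.5, 5) is not intersected at this z (z outside [20, 30]); the cube at (13, 15) is present — its section is the full 28.5×4.5 rectangle; Merging all regions: the regions partially overlap (shared area 60.75 mm²), so overlapping operands fuse into one piece — 1 connected region. The outline is a single polygon with 8 vertices. Extrusion per mm of travel: 0.4 × 0.15 / (π × 0.875²) = 0.024945. Accumulating E over each segment gives final E = 3.5671.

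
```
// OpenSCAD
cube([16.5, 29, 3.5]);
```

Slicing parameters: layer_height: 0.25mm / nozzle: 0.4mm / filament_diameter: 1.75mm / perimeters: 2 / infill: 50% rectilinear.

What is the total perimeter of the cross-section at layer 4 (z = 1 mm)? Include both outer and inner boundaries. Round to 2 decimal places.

91.00 mm

At z = 1 mm: the cube (footprint 16.5×29) is included at this height (perimeter 91.00 mm). Overall, the cross-section is a single solid region. Total boundary length (outer) = 91.00 mm.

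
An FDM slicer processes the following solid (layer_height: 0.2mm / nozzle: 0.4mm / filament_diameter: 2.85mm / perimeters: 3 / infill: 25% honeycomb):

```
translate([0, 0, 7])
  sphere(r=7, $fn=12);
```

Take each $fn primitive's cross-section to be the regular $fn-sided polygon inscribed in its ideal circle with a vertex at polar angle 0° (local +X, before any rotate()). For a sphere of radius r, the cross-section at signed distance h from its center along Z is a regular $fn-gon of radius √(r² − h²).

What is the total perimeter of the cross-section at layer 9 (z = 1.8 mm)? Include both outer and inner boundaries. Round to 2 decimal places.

At z = 1.8 mm: the r=7 sphere slices to a regular 12-gon of circumradius 4.686 (√(r²−h²) with h=5.2 from center) (perimeter = 2·12·4.686·sin(180°/12) = 29.11 mm). Overall, the cross-section is a single solid region. Total boundary length (outer) = 29.11 mm.

29.11 mm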